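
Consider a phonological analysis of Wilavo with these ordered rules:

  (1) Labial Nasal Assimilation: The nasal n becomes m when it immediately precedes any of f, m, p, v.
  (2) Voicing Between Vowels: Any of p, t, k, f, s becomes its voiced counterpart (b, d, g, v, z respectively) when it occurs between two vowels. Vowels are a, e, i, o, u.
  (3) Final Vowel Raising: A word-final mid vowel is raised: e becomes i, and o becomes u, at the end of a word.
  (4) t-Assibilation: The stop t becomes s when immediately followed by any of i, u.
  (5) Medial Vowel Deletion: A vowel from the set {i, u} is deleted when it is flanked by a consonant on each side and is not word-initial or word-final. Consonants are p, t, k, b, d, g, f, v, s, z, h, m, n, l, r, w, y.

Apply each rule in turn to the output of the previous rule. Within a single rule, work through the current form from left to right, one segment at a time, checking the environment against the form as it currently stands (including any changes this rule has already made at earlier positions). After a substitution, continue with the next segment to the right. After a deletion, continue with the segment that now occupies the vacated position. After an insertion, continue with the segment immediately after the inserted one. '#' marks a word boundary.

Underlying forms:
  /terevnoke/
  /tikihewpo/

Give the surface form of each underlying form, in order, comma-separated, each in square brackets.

/terevnoke/:
  (1) Labial Nasal Assimilation: no change — [terevnoke]
  (2) Voicing Between Vowels: [terevnoke] → [terevnoge]
  (3) Final Vowel Raising: [terevnoge] → [terevnogi]
  (4) t-Assibilation: no change — [terevnogi]
  (5) Medial Vowel Deletion: no change — [terevnogi]
/tikihewpo/:
  (1) Labial Nasal Assimilation: no change — [tikihewpo]
  (2) Voicing Between Vowels: [tikihewpo] → [tigihewpo]
  (3) Final Vowel Raising: [tigihewpo] → [tigihewpu]
  (4) t-Assibilation: [tigihewpu] → [sigihewpu]
  (5) Medial Vowel Deletion: [sigihewpu] → [sghewpu]

[terevnogi], [sghewpu]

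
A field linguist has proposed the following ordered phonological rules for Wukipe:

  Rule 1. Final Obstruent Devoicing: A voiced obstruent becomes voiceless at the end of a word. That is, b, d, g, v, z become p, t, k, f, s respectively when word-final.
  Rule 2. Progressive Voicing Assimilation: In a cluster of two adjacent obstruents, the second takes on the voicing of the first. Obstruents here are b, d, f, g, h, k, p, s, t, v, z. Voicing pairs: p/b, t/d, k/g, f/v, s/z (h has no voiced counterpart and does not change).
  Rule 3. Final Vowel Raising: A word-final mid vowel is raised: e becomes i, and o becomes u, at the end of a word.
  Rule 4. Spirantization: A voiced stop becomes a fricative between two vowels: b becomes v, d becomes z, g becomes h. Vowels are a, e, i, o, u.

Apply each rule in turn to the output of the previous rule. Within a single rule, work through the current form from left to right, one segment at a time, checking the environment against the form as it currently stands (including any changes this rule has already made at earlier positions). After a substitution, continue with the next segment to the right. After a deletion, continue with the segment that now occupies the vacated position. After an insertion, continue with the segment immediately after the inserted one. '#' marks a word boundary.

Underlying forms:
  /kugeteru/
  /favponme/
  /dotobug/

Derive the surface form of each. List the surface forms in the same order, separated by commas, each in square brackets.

[kuheteru], [favbonmi], [dotovuk]

/kugeteru/:
  Rule 1 Final Obstruent Devoicing: no change — [kugeteru]
  Rule 2 Progressive Voicing Assimilation: no change — [kugeteru]
  Rule 3 Final Vowel Raising: no change — [kugeteru]
  Rule 4 Spirantization: [kugeteru] → [kuheteru]
/favponme/:
  Rule 1 Final Obstruent Devoicing: no change — [favponme]
  Rule 2 Progressive Voicing Assimilation: [favponme] → [favbonme]
  Rule 3 Final Vowel Raising: [favbonme] → [favbonmi]
  Rule 4 Spirantization: no change — [favbonmi]
/dotobug/:
  Rule 1 Final Obstruent Devoicing: [dotobug] → [dotobuk]
  Rule 2 Progressive Voicing Assimilation: no change — [dotobuk]
  Rule 3 Final Vowel Raising: no change — [dotobuk]
  Rule 4 Spirantization: [dotobuk] → [dotovuk]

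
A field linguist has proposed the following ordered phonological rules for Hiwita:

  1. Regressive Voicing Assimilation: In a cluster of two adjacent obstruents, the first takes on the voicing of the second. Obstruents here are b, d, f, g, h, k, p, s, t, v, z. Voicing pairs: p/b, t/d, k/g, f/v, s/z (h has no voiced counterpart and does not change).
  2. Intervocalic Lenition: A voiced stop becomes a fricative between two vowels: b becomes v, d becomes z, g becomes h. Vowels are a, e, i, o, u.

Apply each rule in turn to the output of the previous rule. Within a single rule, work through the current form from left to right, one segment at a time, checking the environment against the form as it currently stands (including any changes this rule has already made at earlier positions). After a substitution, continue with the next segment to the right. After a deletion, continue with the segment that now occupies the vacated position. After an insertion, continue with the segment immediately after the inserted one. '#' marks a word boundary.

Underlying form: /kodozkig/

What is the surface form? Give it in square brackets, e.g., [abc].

1 Regressive Voicing Assimilation: [kodozkig] → [kodoskig]
2 Intervocalic Lenition: [kodoskig] → [kozoskig]

[kozoskig]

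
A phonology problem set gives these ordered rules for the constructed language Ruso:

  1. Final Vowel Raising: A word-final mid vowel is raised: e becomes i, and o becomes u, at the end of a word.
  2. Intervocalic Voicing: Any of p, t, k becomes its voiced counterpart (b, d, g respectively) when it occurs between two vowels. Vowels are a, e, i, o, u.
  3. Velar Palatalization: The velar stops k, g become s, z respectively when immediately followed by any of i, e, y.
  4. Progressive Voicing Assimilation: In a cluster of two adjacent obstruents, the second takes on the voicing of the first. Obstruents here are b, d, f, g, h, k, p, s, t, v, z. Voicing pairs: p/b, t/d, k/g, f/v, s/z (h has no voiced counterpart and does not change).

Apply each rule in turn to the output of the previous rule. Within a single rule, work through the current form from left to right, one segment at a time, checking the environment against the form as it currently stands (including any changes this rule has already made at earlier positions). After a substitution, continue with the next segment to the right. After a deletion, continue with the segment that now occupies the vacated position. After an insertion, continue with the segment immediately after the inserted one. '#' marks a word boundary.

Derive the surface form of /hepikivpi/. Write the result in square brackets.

[hebizivbi]

1 Final Vowel Raising: no change — [hepikivpi]
2 Intervocalic Voicing: [hepikivpi] → [hebigivpi]
3 Velar Palatalization: [hebigivpi] → [hebizivpi]
4 Progressive Voicing Assimilation: [hebizivpi] → [hebizivbi]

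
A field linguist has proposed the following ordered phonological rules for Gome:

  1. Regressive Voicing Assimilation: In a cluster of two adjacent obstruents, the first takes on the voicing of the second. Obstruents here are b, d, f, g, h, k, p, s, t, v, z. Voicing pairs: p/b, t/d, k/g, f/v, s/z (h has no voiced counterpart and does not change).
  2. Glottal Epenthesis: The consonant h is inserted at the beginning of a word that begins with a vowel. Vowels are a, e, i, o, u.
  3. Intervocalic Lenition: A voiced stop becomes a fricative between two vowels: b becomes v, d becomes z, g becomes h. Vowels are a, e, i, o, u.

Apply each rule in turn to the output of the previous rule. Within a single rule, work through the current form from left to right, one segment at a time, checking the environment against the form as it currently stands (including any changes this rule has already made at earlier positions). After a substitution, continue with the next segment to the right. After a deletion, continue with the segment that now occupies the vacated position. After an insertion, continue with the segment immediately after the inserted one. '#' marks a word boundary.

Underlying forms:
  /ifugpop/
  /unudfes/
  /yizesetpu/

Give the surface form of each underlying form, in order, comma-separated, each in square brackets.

/ifugpop/:
  1 Regressive Voicing Assimilation: [ifugpop] → [ifukpop]
  2 Glottal Epenthesis: [ifukpop] → [hifukpop]
  3 Intervocalic Lenition: no change — [hifukpop]
/unudfes/:
  1 Regressive Voicing Assimilation: [unudfes] → [unutfes]
  2 Glottal Epenthesis: [unutfes] → [hunutfes]
  3 Intervocalic Lenition: no change — [hunutfes]
/yizesetpu/:
  1 Regressive Voicing Assimilation: no change — [yizesetpu]
  2 Glottal Epenthesis: no change — [yizesetpu]
  3 Intervocalic Lenition: no change — [yizesetpu]

[hifukpop], [hunutfes], [yizesetpu]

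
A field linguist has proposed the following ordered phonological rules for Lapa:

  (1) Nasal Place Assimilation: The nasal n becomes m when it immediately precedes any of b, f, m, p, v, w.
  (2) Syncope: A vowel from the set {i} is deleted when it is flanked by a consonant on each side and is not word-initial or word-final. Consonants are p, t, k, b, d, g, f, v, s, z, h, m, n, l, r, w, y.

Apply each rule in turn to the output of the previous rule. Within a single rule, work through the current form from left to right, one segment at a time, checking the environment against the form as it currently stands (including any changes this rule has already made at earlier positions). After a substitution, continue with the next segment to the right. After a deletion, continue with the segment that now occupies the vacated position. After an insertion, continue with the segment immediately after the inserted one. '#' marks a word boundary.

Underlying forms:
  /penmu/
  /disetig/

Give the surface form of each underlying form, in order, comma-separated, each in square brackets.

[pemmu], [dsetg]

/penmu/:
  (1) Nasal Place Assimilation: [penmu] → [pemmu]
  (2) Syncope: no change — [pemmu]
/disetig/:
  (1) Nasal Place Assimilation: no change — [disetig]
  (2) Syncope: [disetig] → [dsetg]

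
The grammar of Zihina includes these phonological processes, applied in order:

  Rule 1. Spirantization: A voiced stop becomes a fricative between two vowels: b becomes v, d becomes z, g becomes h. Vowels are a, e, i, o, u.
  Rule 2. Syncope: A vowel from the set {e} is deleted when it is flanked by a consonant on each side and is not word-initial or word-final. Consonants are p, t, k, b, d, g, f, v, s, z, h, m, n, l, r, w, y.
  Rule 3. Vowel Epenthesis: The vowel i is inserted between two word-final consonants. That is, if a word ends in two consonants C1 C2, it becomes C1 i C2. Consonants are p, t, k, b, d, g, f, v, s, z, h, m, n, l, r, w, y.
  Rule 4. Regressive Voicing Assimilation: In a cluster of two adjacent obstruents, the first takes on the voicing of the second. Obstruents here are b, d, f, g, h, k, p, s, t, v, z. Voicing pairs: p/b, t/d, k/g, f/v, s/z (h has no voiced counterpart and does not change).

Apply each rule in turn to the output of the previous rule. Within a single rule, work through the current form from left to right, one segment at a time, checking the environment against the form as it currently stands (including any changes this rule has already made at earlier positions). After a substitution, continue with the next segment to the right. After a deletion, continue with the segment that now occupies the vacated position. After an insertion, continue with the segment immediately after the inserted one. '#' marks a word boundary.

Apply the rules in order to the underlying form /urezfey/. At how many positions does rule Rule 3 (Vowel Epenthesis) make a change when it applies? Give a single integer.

1

Rule 1 Spirantization: no change — [urezfey]
Rule 2 Syncope: [urezfey] → [urzfy]
Rule 3 Vowel Epenthesis: [urzfy] → [urzfiy]
Rule 4 Regressive Voicing Assimilation: [urzfiy] → [ursfiy]
Rule Rule 3 changed 1 position(s).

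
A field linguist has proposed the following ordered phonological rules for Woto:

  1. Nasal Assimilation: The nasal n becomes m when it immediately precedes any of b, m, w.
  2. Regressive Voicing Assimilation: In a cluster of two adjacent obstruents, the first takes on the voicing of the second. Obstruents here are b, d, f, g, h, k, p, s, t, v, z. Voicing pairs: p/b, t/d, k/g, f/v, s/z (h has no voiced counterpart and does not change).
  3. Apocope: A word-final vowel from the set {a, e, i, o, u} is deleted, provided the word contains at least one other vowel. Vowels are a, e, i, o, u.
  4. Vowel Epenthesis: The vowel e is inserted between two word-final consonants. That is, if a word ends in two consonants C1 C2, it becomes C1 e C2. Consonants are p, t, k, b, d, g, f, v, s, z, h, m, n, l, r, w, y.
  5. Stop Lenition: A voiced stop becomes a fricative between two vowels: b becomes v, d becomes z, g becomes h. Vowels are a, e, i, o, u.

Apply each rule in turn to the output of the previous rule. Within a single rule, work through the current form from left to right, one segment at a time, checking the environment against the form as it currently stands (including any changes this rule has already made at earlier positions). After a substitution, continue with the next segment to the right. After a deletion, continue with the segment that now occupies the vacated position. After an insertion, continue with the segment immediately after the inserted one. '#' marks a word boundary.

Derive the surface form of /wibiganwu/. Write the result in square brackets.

[wivihamew]

1 Nasal Assimilation: [wibiganwu] → [wibigamwu]
2 Regressive Voicing Assimilation: no change — [wibigamwu]
3 Apocope: [wibigamwu] → [wibigamw]
4 Vowel Epenthesis: [wibigamw] → [wibigamew]
5 Stop Lenition: [wibigamew] → [wivihamew]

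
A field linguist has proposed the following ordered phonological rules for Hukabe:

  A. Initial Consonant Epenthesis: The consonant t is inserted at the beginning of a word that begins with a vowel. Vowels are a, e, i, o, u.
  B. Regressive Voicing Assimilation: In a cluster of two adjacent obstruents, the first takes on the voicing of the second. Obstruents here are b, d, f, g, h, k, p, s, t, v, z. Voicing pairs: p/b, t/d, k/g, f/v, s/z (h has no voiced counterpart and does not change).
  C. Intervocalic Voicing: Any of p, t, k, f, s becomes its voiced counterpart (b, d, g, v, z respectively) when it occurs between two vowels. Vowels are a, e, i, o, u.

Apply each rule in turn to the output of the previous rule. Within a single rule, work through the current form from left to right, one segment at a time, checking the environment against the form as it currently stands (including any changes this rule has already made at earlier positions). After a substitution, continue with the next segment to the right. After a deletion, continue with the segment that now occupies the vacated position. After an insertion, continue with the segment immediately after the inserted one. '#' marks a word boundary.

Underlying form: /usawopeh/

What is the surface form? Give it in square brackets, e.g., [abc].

[tuzawobeh]

A Initial Consonant Epenthesis: [usawopeh] → [tusawopeh]
B Regressive Voicing Assimilation: no change — [tusawopeh]
C Intervocalic Voicing: [tusawopeh] → [tuzawobeh]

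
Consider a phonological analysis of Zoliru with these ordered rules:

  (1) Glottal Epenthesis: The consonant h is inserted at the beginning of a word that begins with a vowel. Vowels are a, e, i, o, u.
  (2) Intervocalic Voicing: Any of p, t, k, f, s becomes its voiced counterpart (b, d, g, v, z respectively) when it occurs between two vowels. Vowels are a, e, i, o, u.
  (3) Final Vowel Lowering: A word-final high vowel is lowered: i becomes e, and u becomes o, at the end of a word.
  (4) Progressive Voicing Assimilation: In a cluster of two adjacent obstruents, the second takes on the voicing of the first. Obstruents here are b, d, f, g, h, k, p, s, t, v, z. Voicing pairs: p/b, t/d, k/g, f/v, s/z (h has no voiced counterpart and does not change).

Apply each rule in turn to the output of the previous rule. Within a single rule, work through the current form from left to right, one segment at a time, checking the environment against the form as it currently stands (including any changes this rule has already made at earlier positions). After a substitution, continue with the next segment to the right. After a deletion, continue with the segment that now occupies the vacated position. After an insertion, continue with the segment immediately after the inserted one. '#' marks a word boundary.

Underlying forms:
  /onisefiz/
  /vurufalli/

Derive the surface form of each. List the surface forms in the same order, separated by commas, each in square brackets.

/onisefiz/:
  (1) Glottal Epenthesis: [onisefiz] → [honisefiz]
  (2) Intervocalic Voicing: [honisefiz] → [honizeviz]
  (3) Final Vowel Lowering: no change — [honizeviz]
  (4) Progressive Voicing Assimilation: no change — [honizeviz]
/vurufalli/:
  (1) Glottal Epenthesis: no change — [vurufalli]
  (2) Intervocalic Voicing: [vurufalli] → [vuruvalli]
  (3) Final Vowel Lowering: [vuruvalli] → [vuruvalle]
  (4) Progressive Voicing Assimilation: no change — [vuruvalle]

[honizeviz], [vuruvalle]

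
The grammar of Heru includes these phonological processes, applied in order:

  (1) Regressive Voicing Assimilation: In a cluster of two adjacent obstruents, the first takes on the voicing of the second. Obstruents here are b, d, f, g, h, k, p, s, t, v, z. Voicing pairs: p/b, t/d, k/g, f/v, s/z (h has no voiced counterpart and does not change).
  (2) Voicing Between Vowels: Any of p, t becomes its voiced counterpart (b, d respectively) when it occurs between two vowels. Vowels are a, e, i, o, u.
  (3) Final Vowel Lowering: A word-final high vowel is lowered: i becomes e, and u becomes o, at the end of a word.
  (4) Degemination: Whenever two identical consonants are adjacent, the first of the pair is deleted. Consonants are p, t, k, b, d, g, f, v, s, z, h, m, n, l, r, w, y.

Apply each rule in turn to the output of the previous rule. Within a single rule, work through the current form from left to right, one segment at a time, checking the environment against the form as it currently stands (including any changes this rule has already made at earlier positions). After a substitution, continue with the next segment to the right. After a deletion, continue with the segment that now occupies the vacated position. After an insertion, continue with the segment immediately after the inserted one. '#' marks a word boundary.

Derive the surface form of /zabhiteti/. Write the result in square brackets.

[zaphidede]

(1) Regressive Voicing Assimilation: [zabhiteti] → [zaphiteti]
(2) Voicing Between Vowels: [zaphiteti] → [zaphidedi]
(3) Final Vowel Lowering: [zaphidedi] → [zaphidede]
(4) Degemination: no change — [zaphidede]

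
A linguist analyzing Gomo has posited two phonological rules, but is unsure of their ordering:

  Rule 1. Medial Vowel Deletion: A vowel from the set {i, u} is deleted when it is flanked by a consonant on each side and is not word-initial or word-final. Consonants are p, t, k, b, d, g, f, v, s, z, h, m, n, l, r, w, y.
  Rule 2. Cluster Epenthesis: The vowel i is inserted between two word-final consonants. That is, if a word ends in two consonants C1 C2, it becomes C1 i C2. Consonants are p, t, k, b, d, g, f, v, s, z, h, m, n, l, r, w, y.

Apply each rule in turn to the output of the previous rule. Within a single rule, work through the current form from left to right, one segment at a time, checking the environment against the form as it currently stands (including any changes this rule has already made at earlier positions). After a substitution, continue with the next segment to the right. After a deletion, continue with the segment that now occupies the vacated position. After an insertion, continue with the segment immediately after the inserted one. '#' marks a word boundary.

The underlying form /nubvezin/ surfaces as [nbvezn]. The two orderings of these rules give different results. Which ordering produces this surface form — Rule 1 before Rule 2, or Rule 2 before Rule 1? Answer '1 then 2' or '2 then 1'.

2 then 1

Order 1 then 2:
  1 Medial Vowel Deletion: [nubvezin] → [nbvezn]
  2 Cluster Epenthesis: [nbvezn] → [nbvezin]
  result: [nbvezin]
Order 2 then 1:
  2 Cluster Epenthesis: no change — [nubvezin]
  1 Medial Vowel Deletion: [nubvezin] → [nbvezn]
  result: [nbvezn]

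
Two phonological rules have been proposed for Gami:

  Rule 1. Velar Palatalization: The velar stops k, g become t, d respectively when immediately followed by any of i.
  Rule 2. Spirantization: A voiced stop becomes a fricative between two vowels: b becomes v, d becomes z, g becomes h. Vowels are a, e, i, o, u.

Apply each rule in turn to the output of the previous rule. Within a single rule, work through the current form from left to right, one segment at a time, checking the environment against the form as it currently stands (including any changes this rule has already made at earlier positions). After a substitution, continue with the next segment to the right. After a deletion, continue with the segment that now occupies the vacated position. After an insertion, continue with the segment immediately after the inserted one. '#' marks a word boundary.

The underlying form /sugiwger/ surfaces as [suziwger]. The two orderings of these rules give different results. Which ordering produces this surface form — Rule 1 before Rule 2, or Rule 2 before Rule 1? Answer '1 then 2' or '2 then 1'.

1 then 2

Order 1 then 2:
  1 Velar Palatalization: [sugiwger] → [sudiwger]
  2 Spirantization: [sudiwger] → [suziwger]
  result: [suziwger]
Order 2 then 1:
  2 Spirantization: [sugiwger] → [suhiwger]
  1 Velar Palatalization: no change — [suhiwger]
  result: [suhiwger]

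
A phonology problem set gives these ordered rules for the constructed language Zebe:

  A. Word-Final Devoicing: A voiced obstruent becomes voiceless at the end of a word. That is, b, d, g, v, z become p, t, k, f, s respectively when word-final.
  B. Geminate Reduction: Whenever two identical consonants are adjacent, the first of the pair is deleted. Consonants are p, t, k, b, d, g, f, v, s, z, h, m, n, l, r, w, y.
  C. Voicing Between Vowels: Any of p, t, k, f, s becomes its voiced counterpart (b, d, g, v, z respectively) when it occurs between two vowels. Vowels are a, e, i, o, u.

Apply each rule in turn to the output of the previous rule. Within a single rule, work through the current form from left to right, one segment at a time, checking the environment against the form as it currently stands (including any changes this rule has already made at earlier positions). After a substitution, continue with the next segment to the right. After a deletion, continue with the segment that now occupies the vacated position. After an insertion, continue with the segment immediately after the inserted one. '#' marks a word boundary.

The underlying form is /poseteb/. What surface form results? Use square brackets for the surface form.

A Word-Final Devoicing: [poseteb] → [posetep]
B Geminate Reduction: no change — [posetep]
C Voicing Between Vowels: [posetep] → [pozedep]

[pozedep]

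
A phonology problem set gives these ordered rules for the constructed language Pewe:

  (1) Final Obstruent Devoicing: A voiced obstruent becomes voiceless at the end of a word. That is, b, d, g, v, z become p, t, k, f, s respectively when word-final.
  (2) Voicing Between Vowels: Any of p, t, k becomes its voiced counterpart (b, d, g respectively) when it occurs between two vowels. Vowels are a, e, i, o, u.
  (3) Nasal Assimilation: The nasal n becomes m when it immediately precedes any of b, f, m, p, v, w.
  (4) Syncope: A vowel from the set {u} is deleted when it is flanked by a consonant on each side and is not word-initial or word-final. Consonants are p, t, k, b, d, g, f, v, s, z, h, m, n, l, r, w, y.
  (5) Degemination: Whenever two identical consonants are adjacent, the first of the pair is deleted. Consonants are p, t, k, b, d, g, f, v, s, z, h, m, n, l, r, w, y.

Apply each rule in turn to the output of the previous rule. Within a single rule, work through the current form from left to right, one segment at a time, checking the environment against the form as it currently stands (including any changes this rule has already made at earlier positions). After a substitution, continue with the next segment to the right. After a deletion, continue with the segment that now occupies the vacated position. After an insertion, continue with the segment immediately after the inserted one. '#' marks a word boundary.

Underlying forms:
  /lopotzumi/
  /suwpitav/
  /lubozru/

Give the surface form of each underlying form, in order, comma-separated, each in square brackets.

/lopotzumi/:
  (1) Final Obstruent Devoicing: no change — [lopotzumi]
  (2) Voicing Between Vowels: [lopotzumi] → [lobotzumi]
  (3) Nasal Assimilation: no change — [lobotzumi]
  (4) Syncope: [lobotzumi] → [lobotzmi]
  (5) Degemination: no change — [lobotzmi]
/suwpitav/:
  (1) Final Obstruent Devoicing: [suwpitav] → [suwpitaf]
  (2) Voicing Between Vowels: [suwpitaf] → [suwpidaf]
  (3) Nasal Assimilation: no change — [suwpidaf]
  (4) Syncope: [suwpidaf] → [swpidaf]
  (5) Degemination: no change — [swpidaf]
/lubozru/:
  (1) Final Obstruent Devoicing: no change — [lubozru]
  (2) Voicing Between Vowels: no change — [lubozru]
  (3) Nasal Assimilation: no change — [lubozru]
  (4) Syncope: [lubozru] → [lbozru]
  (5) Degemination: no change — [lbozru]

[lobotzmi], [swpidaf], [lbozru]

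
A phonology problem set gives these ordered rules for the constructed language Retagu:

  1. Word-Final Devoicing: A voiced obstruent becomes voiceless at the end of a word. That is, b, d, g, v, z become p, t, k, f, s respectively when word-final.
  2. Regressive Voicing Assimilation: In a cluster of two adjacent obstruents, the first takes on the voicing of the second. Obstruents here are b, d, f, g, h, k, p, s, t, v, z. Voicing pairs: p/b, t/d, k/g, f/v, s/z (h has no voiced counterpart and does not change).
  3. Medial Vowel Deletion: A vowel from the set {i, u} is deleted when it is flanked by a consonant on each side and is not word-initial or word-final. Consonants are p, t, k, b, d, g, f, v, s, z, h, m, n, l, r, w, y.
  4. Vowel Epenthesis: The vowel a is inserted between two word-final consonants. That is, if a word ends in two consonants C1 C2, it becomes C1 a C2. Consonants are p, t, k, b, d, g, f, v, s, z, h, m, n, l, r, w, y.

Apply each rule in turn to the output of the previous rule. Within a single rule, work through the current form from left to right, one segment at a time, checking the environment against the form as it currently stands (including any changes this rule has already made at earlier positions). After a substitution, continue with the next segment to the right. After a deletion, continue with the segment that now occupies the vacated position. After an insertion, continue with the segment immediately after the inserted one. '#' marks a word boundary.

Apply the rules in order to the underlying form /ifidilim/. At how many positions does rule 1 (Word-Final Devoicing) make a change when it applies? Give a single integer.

0

1 Word-Final Devoicing: no change — [ifidilim]
2 Regressive Voicing Assimilation: no change — [ifidilim]
3 Medial Vowel Deletion: [ifidilim] → [ifdlm]
4 Vowel Epenthesis: [ifdlm] → [ifdlam]
Rule 1 changed 0 position(s).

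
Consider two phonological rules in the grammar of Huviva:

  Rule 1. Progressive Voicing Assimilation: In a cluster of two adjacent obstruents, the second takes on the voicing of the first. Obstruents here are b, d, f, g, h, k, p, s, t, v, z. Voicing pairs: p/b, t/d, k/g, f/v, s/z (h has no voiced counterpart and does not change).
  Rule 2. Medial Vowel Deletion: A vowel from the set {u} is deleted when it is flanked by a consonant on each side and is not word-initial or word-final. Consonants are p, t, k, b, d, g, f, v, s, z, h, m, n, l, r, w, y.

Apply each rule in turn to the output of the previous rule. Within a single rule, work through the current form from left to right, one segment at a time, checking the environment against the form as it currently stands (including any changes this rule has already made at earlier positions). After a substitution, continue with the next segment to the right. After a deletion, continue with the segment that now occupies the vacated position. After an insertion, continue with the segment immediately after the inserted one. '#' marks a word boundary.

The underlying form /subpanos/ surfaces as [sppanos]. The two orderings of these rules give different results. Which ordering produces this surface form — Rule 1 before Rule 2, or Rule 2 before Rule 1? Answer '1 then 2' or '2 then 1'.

Order 1 then 2:
  1 Progressive Voicing Assimilation: [subpanos] → [subbanos]
  2 Medial Vowel Deletion: [subbanos] → [sbbanos]
  result: [sbbanos]
Order 2 then 1:
  2 Medial Vowel Deletion: [subpanos] → [sbpanos]
  1 Progressive Voicing Assimilation: [sbpanos] → [sppanos]
  result: [sppanos]

2 then 1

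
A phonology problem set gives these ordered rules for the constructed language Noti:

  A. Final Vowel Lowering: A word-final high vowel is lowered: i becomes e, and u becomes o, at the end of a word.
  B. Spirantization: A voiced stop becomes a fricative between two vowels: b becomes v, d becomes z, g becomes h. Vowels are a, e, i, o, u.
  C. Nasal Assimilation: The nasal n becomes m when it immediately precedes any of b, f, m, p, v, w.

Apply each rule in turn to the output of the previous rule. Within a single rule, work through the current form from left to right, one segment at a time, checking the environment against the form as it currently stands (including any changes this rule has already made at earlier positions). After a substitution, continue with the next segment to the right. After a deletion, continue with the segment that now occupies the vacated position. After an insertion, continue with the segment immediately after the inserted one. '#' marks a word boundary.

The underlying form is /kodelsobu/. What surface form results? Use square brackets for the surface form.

[kozelsovo]

A Final Vowel Lowering: [kodelsobu] → [kodelsobo]
B Spirantization: [kodelsobo] → [kozelsovo]
C Nasal Assimilation: no change — [kozelsovo]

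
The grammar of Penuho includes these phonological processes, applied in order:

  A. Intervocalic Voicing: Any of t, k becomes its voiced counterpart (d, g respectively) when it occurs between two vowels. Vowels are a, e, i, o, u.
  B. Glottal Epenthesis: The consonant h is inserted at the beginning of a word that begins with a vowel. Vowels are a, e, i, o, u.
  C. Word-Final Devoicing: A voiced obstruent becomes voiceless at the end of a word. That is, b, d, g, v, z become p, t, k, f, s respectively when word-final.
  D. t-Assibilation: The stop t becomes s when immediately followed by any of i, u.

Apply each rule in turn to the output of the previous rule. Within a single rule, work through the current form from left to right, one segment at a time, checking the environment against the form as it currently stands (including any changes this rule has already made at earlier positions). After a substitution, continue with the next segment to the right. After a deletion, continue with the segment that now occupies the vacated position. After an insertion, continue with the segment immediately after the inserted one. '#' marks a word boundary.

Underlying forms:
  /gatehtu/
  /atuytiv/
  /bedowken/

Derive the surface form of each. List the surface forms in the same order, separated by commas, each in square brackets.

/gatehtu/:
  A Intervocalic Voicing: [gatehtu] → [gadehtu]
  B Glottal Epenthesis: no change — [gadehtu]
  C Word-Final Devoicing: no change — [gadehtu]
  D t-Assibilation: [gadehtu] → [gadehsu]
/atuytiv/:
  A Intervocalic Voicing: [atuytiv] → [aduytiv]
  B Glottal Epenthesis: [aduytiv] → [haduytiv]
  C Word-Final Devoicing: [haduytiv] → [haduytif]
  D t-Assibilation: [haduytif] → [haduysif]
/bedowken/:
  A Intervocalic Voicing: no change — [bedowken]
  B Glottal Epenthesis: no change — [bedowken]
  C Word-Final Devoicing: no change — [bedowken]
  D t-Assibilation: no change — [bedowken]

[gadehsu], [haduysif], [bedowken]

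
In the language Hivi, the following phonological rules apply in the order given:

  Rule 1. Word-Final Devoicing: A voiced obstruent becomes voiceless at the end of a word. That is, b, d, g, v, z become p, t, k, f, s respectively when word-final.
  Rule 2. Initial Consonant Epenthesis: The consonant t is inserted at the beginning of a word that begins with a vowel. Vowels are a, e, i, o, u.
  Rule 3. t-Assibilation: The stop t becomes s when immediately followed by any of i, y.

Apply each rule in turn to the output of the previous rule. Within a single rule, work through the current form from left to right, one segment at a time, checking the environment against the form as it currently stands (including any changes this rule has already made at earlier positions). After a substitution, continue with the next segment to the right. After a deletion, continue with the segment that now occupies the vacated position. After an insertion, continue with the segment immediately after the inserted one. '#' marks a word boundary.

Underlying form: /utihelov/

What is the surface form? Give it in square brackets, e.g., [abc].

[tusihelof]

Rule 1 Word-Final Devoicing: [utihelov] → [utihelof]
Rule 2 Initial Consonant Epenthesis: [utihelof] → [tutihelof]
Rule 3 t-Assibilation: [tutihelof] → [tusihelof]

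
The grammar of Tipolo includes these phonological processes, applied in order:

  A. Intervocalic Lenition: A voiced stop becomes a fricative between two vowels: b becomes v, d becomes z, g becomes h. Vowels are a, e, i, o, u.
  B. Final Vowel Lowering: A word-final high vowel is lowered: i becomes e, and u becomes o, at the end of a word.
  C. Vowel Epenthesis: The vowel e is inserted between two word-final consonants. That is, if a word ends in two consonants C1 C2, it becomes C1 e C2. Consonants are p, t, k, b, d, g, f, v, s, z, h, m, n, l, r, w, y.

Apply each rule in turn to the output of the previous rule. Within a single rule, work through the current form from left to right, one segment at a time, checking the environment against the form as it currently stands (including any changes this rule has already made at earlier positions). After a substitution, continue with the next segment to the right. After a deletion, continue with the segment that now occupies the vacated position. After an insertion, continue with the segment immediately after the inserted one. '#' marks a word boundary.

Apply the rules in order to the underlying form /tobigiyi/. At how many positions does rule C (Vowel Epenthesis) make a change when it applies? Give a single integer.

0

A Intervocalic Lenition: [tobigiyi] → [tovihiyi]
B Final Vowel Lowering: [tovihiyi] → [tovihiye]
C Vowel Epenthesis: no change — [tovihiye]
Rule C changed 0 position(s).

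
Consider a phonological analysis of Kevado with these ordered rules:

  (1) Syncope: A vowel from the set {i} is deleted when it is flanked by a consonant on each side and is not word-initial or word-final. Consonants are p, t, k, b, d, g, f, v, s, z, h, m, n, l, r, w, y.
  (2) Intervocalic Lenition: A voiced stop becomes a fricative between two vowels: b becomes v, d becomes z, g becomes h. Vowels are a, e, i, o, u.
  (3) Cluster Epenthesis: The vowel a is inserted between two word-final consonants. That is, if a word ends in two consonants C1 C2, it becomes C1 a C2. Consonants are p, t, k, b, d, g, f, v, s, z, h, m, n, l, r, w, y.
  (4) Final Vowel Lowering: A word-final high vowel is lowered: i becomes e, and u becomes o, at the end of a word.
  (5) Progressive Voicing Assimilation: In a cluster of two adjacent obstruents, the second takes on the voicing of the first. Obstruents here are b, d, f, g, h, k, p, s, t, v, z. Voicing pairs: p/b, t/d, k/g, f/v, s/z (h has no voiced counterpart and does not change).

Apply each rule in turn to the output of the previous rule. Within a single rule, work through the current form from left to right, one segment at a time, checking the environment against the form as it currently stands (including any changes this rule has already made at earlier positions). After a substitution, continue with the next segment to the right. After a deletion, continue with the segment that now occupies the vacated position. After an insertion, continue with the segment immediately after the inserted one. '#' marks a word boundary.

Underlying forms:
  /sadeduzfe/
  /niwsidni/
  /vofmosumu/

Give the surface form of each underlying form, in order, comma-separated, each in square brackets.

/sadeduzfe/:
  (1) Syncope: no change — [sadeduzfe]
  (2) Intervocalic Lenition: [sadeduzfe] → [sazezuzfe]
  (3) Cluster Epenthesis: no change — [sazezuzfe]
  (4) Final Vowel Lowering: no change — [sazezuzfe]
  (5) Progressive Voicing Assimilation: [sazezuzfe] → [sazezuzve]
/niwsidni/:
  (1) Syncope: [niwsidni] → [nwsdni]
  (2) Intervocalic Lenition: no change — [nwsdni]
  (3) Cluster Epenthesis: no change — [nwsdni]
  (4) Final Vowel Lowering: [nwsdni] → [nwsdne]
  (5) Progressive Voicing Assimilation: [nwsdne] → [nwstne]
/vofmosumu/:
  (1) Syncope: no change — [vofmosumu]
  (2) Intervocalic Lenition: no change — [vofmosumu]
  (3) Cluster Epenthesis: no change — [vofmosumu]
  (4) Final Vowel Lowering: [vofmosumu] → [vofmosumo]
  (5) Progressive Voicing Assimilation: no change — [vofmosumo]

[sazezuzve], [nwstne], [vofmosumo]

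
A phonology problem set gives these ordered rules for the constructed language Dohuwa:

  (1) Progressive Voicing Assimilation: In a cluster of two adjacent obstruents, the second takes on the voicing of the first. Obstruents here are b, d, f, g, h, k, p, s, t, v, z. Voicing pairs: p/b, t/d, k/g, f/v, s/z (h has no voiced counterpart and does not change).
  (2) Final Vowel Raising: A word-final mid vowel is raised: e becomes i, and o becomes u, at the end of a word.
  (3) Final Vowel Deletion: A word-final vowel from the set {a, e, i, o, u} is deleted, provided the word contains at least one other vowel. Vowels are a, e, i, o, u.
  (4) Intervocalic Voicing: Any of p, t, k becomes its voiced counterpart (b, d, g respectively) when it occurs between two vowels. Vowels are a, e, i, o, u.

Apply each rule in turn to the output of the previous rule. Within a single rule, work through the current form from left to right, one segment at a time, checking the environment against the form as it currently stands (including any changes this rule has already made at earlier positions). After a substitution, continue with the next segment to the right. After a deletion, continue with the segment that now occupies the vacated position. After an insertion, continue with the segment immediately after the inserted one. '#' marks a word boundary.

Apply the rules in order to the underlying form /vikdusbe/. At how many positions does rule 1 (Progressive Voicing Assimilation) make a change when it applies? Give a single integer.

(1) Progressive Voicing Assimilation: [vikdusbe] → [viktuspe]
(2) Final Vowel Raising: [viktuspe] → [viktuspi]
(3) Final Vowel Deletion: [viktuspi] → [viktusp]
(4) Intervocalic Voicing: no change — [viktusp]
Rule 1 changed 2 position(s).

2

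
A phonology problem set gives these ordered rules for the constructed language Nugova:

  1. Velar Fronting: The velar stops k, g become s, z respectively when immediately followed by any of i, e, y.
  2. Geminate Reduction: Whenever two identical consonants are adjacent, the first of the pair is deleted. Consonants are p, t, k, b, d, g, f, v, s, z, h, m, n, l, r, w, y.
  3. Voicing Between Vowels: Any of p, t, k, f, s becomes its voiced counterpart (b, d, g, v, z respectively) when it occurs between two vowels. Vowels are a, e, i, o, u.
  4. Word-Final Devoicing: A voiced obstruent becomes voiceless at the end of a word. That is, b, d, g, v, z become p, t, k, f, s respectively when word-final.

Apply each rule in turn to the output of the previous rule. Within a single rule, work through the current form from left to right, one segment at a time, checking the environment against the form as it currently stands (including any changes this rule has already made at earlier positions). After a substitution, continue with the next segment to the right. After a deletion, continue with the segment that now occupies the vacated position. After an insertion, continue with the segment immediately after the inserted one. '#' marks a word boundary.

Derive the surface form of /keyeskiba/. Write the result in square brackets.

1 Velar Fronting: [keyeskiba] → [seyessiba]
2 Geminate Reduction: [seyessiba] → [seyesiba]
3 Voicing Between Vowels: [seyesiba] → [seyeziba]
4 Word-Final Devoicing: no change — [seyeziba]

[seyeziba]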